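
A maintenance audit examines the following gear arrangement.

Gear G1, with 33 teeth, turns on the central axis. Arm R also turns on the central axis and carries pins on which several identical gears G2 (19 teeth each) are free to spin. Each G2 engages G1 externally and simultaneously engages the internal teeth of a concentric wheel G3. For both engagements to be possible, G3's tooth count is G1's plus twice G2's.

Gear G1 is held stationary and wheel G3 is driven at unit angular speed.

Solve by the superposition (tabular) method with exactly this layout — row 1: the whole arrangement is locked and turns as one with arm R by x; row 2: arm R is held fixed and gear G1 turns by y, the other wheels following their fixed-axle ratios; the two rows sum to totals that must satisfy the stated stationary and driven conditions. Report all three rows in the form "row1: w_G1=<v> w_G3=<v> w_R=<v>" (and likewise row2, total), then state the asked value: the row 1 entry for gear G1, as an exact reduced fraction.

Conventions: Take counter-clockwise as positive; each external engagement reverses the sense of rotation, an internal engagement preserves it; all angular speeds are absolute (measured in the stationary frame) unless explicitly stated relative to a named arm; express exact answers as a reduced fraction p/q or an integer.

topology: planetary set — G1 33T / G2 19T / G3 71T, arm = carrier (Willis)
superposition row 1 [locked train]: every member turns x
row 2: sun turns y, ring = −(33/71)·y, arm 0
boundary: total ω_sun = x + y = 0 and total ω_ring = x − (33/71)·y = 1  ⇒  y = -71/104, x = 71/104
row 2 ring = −(33/71)·(-71/104) = 33/104
totals (row 1 + row 2): sun 71/104 + (-71/104) = 0, ring 71/104 + 33/104 = 1, arm 71/104 + 0 = 71/104
asked cell (row1, sun) = 71/104

row1: w_G1=71/104 w_G3=71/104 w_R=71/104
row2: w_G1=-71/104 w_G3=33/104 w_R=0
total: w_G1=0 w_G3=1 w_R=71/104
asked value: 71/104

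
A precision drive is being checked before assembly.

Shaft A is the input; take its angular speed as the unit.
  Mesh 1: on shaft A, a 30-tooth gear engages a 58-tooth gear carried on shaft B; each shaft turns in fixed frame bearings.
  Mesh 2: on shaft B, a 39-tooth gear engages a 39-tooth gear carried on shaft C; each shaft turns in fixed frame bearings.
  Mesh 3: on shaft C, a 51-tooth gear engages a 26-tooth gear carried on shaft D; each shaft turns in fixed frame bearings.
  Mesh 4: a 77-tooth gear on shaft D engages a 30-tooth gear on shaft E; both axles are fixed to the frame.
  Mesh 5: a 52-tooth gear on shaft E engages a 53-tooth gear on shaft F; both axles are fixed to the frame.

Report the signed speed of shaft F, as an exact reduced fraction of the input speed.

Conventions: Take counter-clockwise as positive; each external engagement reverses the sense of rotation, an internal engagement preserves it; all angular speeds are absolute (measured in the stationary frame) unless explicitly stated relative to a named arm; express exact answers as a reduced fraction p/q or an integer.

5-mesh fixed-axis compound train (all bearings frame-fixed)
mesh 1 [30T→58T]: |ω|/ω_in = 1×30/58 = 15/29, sense flips to −
mesh 2 [39T→39T]: |ω|/ω_in = (15/29)×39/39 = 15/29, sense flips to +
mesh 3 [51T→26T]: |ω|/ω_in = (15/29)×51/26 = 765/754, sense flips to −
mesh 4 [77T→30T]: |ω|/ω_in = (765/754)×77/30 = 3927/1508, sense flips to +
mesh 5 [52T→53T]: |ω|/ω_in = (3927/1508)×52/53 = 3927/1537, sense flips to −
signed output speed (× input speed) = -3927/1537

-3927/1537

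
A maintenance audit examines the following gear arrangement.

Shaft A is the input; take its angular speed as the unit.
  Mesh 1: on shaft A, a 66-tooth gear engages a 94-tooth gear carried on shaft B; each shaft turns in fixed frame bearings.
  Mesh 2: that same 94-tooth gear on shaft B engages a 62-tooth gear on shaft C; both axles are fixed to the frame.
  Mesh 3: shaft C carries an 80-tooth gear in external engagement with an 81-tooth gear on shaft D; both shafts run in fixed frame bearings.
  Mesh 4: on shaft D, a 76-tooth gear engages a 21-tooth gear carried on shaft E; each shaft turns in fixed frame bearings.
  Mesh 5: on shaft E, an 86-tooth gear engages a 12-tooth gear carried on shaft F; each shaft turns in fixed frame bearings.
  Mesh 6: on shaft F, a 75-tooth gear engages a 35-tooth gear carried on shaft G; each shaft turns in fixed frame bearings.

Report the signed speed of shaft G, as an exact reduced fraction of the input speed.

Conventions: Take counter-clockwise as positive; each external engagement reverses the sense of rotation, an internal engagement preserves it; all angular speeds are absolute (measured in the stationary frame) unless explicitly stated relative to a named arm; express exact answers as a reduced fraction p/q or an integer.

7189600/123039

6-mesh fixed-axis compound train (all bearings frame-fixed)
mesh 1 [66T→94T]: |ω|/ω_in = 1×66/94 = 33/47, sense flips to −
mesh 2 [94T→62T]: |ω|/ω_in = (33/47)×94/62 = 33/31, sense flips to +
mesh 3 [80T→81T]: |ω|/ω_in = (33/31)×80/81 = 880/837, sense flips to −
mesh 4 [76T→21T]: |ω|/ω_in = (880/837)×76/21 = 66880/17577, sense flips to +
mesh 5 [86T→12T]: |ω|/ω_in = (66880/17577)×86/12 = 1437920/52731, sense flips to −
mesh 6 [75T→35T]: |ω|/ω_in = (1437920/52731)×75/35 = 7189600/123039, sense flips to +
signed output speed (× input speed) = 7189600/123039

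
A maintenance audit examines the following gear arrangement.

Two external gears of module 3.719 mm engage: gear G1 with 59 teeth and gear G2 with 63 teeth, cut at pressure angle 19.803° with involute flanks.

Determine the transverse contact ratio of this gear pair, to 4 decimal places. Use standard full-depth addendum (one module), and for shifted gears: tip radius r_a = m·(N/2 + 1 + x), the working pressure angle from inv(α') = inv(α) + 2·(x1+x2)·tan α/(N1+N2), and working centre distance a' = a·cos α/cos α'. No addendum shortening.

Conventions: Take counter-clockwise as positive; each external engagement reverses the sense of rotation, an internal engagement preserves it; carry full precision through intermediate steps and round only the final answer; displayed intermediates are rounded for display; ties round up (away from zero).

recognized (one external pair, fixed centres): single-mesh tooth geometry, m = 3.719, N1 = 59, N2 = 63
base radii: r_b1 = 103.222554, r_b2 = 110.220693
tip radii: r_a1 = 113.429500, r_a2 = 120.867500
no profile shift: α' = α, a' = a
action lengths: √(r_a1²−r_b1²) = 47.025056, √(r_a2²−r_b2²) = 49.601930
base pitch p_b = π·m·cos α = 10.992651
CR = (47.025056 + 49.601930 − 226.859000·sin 19.80300°)/10.992651 = 1.798480
contact ratio ≈ 1.7985

1.7985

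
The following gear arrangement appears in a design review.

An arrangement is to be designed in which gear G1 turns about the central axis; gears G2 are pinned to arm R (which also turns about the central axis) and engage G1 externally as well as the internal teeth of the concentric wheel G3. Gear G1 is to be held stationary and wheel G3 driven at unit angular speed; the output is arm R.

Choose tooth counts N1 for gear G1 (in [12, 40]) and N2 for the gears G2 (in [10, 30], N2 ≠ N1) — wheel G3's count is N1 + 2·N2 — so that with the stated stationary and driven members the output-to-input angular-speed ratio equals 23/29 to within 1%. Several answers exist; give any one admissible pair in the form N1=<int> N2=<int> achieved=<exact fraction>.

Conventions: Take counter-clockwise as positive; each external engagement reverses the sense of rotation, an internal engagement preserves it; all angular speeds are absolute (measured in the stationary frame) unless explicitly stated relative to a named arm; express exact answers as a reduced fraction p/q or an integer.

N1=12 N2=17 achieved=23/29

design class (target 23/29): planetary set
Willis with ω_sun = 0: ω_arm/ω_ring = N3/(N1+N3); set equal to 23/29  ⇒  N3/N1 = (23/29)/(1 − 23/29) = 23/6
N3 = N1 + 2·N2  ⇒  N2/N1 = (N3/N1 − 1)/2 = (23/6 − 1)/2 = 17/12
smallest multiple with N1 ≥ 12 and N2 ≥ 10: k = 1  ⇒  N1 = 1·12 = 12, N2 = 1·17 = 17 (N1 ≤ 40, N2 ≤ 30, N2 ≠ N1 ✓), N3 = 12 + 2·17 = 46
check: N3/(N1+N3) with N1 = 12, N3 = 46 gives 23/29; |achieved − target| = 0 ≤ 23/2900 ✓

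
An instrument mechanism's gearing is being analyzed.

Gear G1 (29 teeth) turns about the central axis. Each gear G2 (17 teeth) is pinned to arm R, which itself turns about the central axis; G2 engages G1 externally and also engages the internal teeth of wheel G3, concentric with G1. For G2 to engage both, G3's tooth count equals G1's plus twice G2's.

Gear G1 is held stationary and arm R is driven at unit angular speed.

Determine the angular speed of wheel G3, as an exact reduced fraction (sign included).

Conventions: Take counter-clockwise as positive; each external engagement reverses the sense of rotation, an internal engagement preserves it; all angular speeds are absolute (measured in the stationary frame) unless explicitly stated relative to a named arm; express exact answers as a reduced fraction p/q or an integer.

92/63

recognized (axles ride arm R): planetary set, 29/17/63 teeth
ring teeth: 29 + 2·17 = 63
29(ω_sun−ω_arm) = −63(ω_ring−ω_arm),  ω_sun = 0, ω_arm = 1
ω_ring = 1 − (29/63)(0−1) = 92/63
exact speed ratio = 92/63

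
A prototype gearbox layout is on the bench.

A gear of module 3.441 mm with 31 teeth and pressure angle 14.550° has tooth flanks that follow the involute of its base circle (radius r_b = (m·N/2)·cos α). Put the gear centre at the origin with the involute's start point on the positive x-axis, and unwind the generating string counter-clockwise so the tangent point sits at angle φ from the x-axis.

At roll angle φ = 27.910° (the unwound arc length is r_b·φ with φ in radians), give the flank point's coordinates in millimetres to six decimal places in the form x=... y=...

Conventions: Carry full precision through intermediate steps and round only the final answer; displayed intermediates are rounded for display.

x=57.391355 y=1.942270

recognized (one wheel, involute flank): single-mesh tooth geometry, m = 3.441, N = 31
pitch radius r_p = m·N/2 = 3.441·31/2 = 53.335500
base radius r_b = r_p·cos α = 53.335500·cos 14.550° = 51.624965
roll angle φ = 27.910° = 0.48712139 rad
x = r_b·(cos φ + φ·sin φ) = 57.391355
y = r_b·(sin φ − φ·cos φ) = 1.942270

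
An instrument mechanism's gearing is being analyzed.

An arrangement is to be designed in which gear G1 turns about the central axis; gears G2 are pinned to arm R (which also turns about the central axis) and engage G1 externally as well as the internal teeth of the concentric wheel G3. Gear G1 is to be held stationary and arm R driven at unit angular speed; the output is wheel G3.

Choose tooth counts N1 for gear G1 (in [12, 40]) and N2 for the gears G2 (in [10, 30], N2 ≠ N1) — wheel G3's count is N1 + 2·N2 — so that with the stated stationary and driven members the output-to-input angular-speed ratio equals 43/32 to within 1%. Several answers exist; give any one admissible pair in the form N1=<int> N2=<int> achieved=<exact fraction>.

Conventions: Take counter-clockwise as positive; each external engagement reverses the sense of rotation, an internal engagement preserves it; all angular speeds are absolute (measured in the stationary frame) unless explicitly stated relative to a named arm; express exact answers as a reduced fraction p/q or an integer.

class = planetary set [ratio 43/32 wanted; Willis about the carrier]
Willis with ω_sun = 0: ω_ring/ω_arm = (N1+N3)/N3; set equal to 43/32  ⇒  N3/N1 = 1/(43/32 − 1) = 32/11
N3 = N1 + 2·N2  ⇒  N2/N1 = (N3/N1 − 1)/2 = (32/11 − 1)/2 = 21/22
smallest multiple with N1 ≥ 12 and N2 ≥ 10: k = 1  ⇒  N1 = 1·22 = 22, N2 = 1·21 = 21 (N1 ≤ 40, N2 ≤ 30, N2 ≠ N1 ✓), N3 = 22 + 2·21 = 64
check: (N1+N3)/N3 with N1 = 22, N3 = 64 gives 43/32; |achieved − target| = 0 ≤ 43/3200 ✓

N1=22 N2=21 achieved=43/32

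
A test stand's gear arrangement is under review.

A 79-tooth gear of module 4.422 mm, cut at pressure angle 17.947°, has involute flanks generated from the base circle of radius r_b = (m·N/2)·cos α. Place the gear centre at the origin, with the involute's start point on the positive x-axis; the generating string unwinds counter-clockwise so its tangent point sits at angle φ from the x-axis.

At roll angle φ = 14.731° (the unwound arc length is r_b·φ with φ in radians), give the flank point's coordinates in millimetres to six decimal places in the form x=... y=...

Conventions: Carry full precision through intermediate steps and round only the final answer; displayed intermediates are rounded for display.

x=171.571661 y=0.935161

single-mesh involute tooth geometry (79T wheel at module 4.422)
pitch radius r_p = m·N/2 = 4.422·79/2 = 174.669000
base radius r_b = r_p·cos α = 174.669000·cos 17.947° = 166.169948
roll angle φ = 14.731° = 0.25710445 rad
x = r_b·(cos φ + φ·sin φ) = 171.571661
y = r_b·(sin φ − φ·cos φ) = 0.935161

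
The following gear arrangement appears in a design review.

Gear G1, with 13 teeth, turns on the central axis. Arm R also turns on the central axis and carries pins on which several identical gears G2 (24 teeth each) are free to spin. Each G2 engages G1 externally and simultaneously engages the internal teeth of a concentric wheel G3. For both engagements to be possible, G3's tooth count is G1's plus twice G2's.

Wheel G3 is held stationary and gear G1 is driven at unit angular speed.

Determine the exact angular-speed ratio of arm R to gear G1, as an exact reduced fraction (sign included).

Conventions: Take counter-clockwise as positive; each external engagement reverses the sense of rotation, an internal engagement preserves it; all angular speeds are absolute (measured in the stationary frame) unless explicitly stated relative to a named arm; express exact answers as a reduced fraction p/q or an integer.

class = planetary set [G3 = 13+2·24 = 61; Willis about the carrier]
ring teeth: 13 + 2·24 = 61
13(ω_sun−ω_arm) = −61(ω_ring−ω_arm),  ω_ring = 0, ω_sun = 1
13(1−ω_arm) = −61(0−ω_arm)  ⇒  74·ω_arm = 13  ⇒  ω_arm = 13/74
ω_out/ω_in = 13/74

13/74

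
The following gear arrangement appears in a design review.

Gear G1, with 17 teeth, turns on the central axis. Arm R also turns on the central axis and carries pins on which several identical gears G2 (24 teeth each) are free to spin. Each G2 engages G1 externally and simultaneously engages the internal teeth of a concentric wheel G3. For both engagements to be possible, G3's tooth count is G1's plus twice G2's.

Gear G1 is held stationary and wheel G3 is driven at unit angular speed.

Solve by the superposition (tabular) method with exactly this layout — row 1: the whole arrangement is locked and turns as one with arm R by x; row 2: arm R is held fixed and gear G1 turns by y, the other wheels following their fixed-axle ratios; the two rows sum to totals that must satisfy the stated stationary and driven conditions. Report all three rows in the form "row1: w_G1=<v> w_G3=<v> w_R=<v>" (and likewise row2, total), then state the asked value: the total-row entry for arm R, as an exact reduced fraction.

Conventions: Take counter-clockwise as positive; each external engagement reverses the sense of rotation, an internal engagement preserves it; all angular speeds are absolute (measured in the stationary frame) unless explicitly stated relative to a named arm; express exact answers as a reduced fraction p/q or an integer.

row1: w_G1=65/82 w_G3=65/82 w_R=65/82
row2: w_G1=-65/82 w_G3=17/82 w_R=0
total: w_G1=0 w_G3=1 w_R=65/82
asked value: 65/82

recognized (axles ride arm R): planetary set, 17/24/65 teeth
row 1: whole set turns with the arm by x
superposition row 2 [arm held]: sun y, ring −(17/65)·y, arm 0
boundary: total ω_sun = x + y = 0 and total ω_ring = x − (17/65)·y = 1  ⇒  y = -65/82, x = 65/82
row 2 ring = −(17/65)·(-65/82) = 17/82
totals (row 1 + row 2): sun 65/82 + (-65/82) = 0, ring 65/82 + 17/82 = 1, arm 65/82 + 0 = 65/82
asked cell (total, arm) = 65/82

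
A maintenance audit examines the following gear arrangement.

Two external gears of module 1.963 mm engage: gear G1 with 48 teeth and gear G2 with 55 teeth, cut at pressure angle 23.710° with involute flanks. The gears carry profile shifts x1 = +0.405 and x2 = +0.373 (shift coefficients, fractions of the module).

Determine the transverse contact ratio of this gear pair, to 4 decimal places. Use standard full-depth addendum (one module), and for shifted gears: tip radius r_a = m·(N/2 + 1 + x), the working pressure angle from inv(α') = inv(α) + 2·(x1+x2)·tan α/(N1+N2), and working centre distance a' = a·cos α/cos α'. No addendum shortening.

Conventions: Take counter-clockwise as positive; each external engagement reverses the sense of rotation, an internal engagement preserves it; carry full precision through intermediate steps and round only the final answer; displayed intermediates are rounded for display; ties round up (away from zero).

recognized (one external pair, fixed centres): single-mesh tooth geometry, m = 1.963, N1 = 48, N2 = 55
base radii: r_b1 = 43.135390, r_b2 = 49.425968
tip radii: r_a1 = 49.870015, r_a2 = 56.677699
inv(α') = inv(23.710°) + 2·(+0.405+0.373)·tan α/(48+55) = 0.03199449  ⇒  α' = 25.51961°
a' = a·cos α / cos α' = 101.0945·cos 23.710°/cos 25.51961° = 102.568117
action lengths: √(r_a1²−r_b1²) = 25.027115, √(r_a2²−r_b2²) = 27.738696
base pitch p_b = π·m·cos α = 5.646409
CR = (25.027115 + 27.738696 − 102.568117·sin 25.51961°)/5.646409 = 1.519093
contact ratio ≈ 1.5191

1.5191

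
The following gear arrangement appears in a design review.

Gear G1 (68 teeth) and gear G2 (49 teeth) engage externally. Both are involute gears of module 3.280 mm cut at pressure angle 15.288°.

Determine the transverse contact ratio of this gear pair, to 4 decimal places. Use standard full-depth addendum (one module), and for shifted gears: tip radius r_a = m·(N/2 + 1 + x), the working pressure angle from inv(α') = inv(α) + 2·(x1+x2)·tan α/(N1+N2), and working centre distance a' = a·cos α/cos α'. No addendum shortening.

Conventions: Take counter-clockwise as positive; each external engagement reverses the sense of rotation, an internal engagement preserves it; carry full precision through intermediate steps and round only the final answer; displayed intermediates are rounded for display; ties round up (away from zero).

class = single-mesh tooth geometry [involute pair 68T × 49T, m = 3.280]
base radii: r_b1 = 107.573604, r_b2 = 77.516274
tip radii: r_a1 = 114.800000, r_a2 = 83.640000
no profile shift: α' = α, a' = a
action lengths: √(r_a1²−r_b1²) = 40.086902, √(r_a2²−r_b2²) = 31.414597
base pitch p_b = π·m·cos α = 9.939778
CR = (40.086902 + 31.414597 − 191.880000·sin 15.28800°)/9.939778 = 2.103498
contact ratio ≈ 2.1035

2.1035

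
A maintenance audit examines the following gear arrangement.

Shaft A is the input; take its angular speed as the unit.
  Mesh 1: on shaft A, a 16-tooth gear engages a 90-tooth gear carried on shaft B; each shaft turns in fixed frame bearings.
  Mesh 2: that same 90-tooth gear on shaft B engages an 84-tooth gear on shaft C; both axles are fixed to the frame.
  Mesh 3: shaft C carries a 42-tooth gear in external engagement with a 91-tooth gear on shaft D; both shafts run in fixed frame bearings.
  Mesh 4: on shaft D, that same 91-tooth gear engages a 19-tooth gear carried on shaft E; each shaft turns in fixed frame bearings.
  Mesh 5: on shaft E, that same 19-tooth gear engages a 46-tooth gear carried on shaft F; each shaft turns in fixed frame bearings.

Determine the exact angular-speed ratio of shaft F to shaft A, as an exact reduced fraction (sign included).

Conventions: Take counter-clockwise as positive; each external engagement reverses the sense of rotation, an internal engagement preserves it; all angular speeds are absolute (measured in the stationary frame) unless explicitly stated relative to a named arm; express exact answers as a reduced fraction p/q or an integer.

class = fixed-axis compound train [5 meshes; 5 ratios multiply, 5 sense flips]
mesh 1 [16T→90T]: running ratio 8/45, sense −
mesh 2 [90T→84T]: running ratio 4/21, sense +
mesh 3 [42T→91T]: running ratio 8/91, sense −
mesh 4 [91T→19T]: running ratio 8/19, sense +
mesh 5 [19T→46T]: running ratio 4/23, sense −
ω_out/ω_in = -4/23

-4/23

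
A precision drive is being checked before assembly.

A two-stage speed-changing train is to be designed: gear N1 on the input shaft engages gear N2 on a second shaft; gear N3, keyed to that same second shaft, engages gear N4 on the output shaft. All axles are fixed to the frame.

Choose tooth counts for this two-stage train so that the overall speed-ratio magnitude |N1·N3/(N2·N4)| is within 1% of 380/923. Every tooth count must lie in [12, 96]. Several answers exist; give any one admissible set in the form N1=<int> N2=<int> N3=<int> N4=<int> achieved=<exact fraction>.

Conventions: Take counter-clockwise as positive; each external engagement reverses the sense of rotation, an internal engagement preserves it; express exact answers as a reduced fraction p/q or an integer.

N1=19 N2=13 N3=20 N4=71 achieved=380/923

design class (target 380/923): fixed-axis compound train
target = 380/923 in lowest terms: an exact hit needs N1·N3 = k·380 and N2·N4 = k·923 for one integer k, every count in [12, 96]; additionally prefer no 1:1 stage (N1 ≠ N2, N3 ≠ N4)
k = 1: N1·N3 = 380 = 19·20, N2·N4 = 923 = 13·71
achieved = 19·20/(13·71) = 380/923; |achieved − target| = 0 ≤ 19/4615 ✓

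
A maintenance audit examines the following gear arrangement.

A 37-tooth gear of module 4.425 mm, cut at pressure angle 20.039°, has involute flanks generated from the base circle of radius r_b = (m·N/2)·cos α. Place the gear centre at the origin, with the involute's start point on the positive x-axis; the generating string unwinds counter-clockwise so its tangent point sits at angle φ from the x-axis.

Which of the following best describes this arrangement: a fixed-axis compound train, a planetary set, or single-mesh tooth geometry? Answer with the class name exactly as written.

class = single-mesh tooth geometry [base-circle involute, m = 4.425, 37T]
classification: single-mesh tooth geometry

single-mesh tooth geometry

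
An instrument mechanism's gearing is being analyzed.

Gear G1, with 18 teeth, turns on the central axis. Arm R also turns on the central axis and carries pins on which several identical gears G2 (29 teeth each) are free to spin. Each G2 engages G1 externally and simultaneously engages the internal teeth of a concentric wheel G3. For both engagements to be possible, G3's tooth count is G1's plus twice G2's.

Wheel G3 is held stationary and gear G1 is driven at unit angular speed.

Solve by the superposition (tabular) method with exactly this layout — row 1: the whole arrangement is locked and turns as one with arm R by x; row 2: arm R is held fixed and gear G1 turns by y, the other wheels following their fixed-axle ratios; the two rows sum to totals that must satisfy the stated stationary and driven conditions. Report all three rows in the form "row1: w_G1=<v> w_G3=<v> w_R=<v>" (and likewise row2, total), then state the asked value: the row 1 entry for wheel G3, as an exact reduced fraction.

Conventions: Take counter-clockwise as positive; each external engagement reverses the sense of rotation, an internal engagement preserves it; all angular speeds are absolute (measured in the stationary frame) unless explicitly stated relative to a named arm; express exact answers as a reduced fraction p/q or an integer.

row1: w_G1=9/47 w_G3=9/47 w_R=9/47
row2: w_G1=38/47 w_G3=-9/47 w_R=0
total: w_G1=1 w_G3=0 w_R=9/47
asked value: 9/47

class = planetary set [G3 = 18+2·29 = 76; Willis about the carrier]
row 1 (train locked, turned with arm): all members turn x
row 2 — arm fixed, fixed-axis ratios: sun y, ring −(18/76)·y, arm 0
boundary: total ω_ring = x − (18/76)·y = 0 and total ω_sun = x + y = 1  ⇒  y = 38/47, x = 9/47
row 2 ring = −(18/76)·38/47 = -9/47
totals (row 1 + row 2): sun 9/47 + 38/47 = 1, ring 9/47 + (-9/47) = 0, arm 9/47 + 0 = 9/47
asked cell (row1, ring) = 9/47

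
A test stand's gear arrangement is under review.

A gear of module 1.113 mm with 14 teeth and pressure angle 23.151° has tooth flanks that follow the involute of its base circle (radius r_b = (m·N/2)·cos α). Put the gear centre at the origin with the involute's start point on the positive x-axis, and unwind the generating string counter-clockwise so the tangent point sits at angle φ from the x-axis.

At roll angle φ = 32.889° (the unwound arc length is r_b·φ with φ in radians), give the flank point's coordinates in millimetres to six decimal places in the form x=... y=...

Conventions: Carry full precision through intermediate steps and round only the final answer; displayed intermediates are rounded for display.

x=8.248357 y=0.436935

single-mesh involute tooth geometry (14T wheel at module 1.113)
pitch radius r_p = m·N/2 = 1.113·14/2 = 7.791000
base radius r_b = r_p·cos α = 7.791000·cos 23.151° = 7.163606
roll angle φ = 32.889° = 0.57402134 rad
x = r_b·(cos φ + φ·sin φ) = 8.248357
y = r_b·(sin φ − φ·cos φ) = 0.436935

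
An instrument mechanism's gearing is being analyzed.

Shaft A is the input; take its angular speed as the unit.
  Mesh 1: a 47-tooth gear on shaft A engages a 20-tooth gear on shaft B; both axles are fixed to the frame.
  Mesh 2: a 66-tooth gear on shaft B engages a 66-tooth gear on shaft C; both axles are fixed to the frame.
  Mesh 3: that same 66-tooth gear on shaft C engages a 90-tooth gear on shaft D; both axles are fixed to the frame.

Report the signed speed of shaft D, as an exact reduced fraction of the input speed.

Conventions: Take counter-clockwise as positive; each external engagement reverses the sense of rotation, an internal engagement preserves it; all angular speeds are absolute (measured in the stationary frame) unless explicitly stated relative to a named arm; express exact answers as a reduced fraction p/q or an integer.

-517/300

3-mesh fixed-axis compound train (all bearings frame-fixed)
mesh 1 [47T→20T]: |ω|/ω_in = 1×47/20 = 47/20, sense flips to −
mesh 2 [66T→66T]: |ω|/ω_in = (47/20)×66/66 = 47/20, sense flips to +
mesh 3 [66T→90T]: |ω|/ω_in = (47/20)×66/90 = 517/300, sense flips to −
signed output speed (× input speed) = -517/300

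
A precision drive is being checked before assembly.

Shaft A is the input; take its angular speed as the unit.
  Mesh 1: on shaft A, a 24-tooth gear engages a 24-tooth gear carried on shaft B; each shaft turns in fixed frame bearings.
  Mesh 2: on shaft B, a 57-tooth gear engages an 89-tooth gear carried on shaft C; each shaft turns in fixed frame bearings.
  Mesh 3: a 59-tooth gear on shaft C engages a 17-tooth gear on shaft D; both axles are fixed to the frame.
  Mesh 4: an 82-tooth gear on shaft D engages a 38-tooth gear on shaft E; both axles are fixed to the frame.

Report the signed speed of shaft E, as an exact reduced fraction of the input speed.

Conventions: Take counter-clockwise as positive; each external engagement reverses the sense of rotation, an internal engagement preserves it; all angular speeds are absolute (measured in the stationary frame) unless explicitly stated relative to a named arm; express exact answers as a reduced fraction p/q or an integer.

7257/1513

4-mesh fixed-axis compound train (all bearings frame-fixed)
mesh 1 [24T→24T]: |ω|/ω_in = 1×24/24 = 1, sense flips to −
mesh 2 [57T→89T]: |ω|/ω_in = 1×57/89 = 57/89, sense flips to +
mesh 3 [59T→17T]: |ω|/ω_in = (57/89)×59/17 = 3363/1513, sense flips to −
mesh 4 [82T→38T]: |ω|/ω_in = (3363/1513)×82/38 = 7257/1513, sense flips to +
signed output speed (× input speed) = 7257/1513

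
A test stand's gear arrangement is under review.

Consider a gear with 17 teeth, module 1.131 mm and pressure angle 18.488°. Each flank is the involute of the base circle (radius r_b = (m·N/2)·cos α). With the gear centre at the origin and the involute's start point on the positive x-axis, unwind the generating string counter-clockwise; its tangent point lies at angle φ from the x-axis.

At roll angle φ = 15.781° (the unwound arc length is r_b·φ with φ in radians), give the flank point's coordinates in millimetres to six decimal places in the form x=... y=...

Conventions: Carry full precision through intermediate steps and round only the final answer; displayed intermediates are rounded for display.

topology: single-mesh involute geometry — m = 1.131, N = 17
pitch radius r_p = m·N/2 = 1.131·17/2 = 9.613500
base radius r_b = r_p·cos α = 9.613500·cos 18.488° = 9.117348
roll angle φ = 15.781° = 0.27543041 rad
x = r_b·(cos φ + φ·sin φ) = 9.456647
y = r_b·(sin φ − φ·cos φ) = 0.063021

x=9.456647 y=0.063021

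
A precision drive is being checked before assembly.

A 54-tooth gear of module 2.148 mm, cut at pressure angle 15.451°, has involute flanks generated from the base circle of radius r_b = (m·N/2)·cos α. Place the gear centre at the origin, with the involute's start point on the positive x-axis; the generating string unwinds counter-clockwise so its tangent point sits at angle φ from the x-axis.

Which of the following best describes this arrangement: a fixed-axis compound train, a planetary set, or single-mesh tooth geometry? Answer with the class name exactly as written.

class = single-mesh tooth geometry [base-circle involute, m = 2.148, 54T]
classification: single-mesh tooth geometry

single-mesh tooth geometry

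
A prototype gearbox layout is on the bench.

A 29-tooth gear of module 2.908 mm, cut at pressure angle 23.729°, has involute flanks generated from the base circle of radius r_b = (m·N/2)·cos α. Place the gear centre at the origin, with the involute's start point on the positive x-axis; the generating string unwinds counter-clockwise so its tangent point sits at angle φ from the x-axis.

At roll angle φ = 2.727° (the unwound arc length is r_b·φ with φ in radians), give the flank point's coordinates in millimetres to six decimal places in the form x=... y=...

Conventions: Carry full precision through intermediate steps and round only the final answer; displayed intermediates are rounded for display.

topology: single-mesh involute geometry — m = 2.908, N = 29
pitch radius r_p = m·N/2 = 2.908·29/2 = 42.166000
base radius r_b = r_p·cos α = 42.166000·cos 23.729° = 38.601246
roll angle φ = 2.727° = 0.04759513 rad
x = r_b·(cos φ + φ·sin φ) = 38.644942
y = r_b·(sin φ − φ·cos φ) = 0.001387

x=38.644942 y=0.001387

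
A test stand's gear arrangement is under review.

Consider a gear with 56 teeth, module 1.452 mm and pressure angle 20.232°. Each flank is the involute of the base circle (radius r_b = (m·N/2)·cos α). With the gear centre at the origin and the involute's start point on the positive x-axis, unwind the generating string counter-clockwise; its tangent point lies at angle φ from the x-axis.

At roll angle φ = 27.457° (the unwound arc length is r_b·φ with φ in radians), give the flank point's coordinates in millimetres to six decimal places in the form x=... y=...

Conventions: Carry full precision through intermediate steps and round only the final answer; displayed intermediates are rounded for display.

x=42.279473 y=1.367509

topology: single-mesh involute geometry — m = 1.452, N = 56
pitch radius r_p = m·N/2 = 1.452·56/2 = 40.656000
base radius r_b = r_p·cos α = 40.656000·cos 20.232° = 38.147526
roll angle φ = 27.457° = 0.47921505 rad
x = r_b·(cos φ + φ·sin φ) = 42.279473
y = r_b·(sin φ − φ·cos φ) = 1.367509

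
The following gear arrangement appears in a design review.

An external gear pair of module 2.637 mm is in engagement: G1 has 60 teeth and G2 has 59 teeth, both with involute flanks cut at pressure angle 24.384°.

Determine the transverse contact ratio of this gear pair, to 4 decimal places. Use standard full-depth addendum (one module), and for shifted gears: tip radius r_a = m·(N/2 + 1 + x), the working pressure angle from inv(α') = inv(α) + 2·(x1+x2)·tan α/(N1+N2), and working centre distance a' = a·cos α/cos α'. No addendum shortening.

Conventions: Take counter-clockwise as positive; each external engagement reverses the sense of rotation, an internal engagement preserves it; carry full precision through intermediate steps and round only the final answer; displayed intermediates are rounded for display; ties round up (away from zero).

1.5767

single-mesh involute tooth geometry (60T engaging 59T at module 2.637)
base radii: r_b1 = 72.053308, r_b2 = 70.852419
tip radii: r_a1 = 81.747000, r_a2 = 80.428500
no profile shift: α' = α, a' = a
action lengths: √(r_a1²−r_b1²) = 38.612082, √(r_a2²−r_b2²) = 38.061507
base pitch p_b = π·m·cos α = 7.545405
CR = (38.612082 + 38.061507 − 156.901500·sin 24.38400°)/7.545405 = 1.576693
contact ratio ≈ 1.5767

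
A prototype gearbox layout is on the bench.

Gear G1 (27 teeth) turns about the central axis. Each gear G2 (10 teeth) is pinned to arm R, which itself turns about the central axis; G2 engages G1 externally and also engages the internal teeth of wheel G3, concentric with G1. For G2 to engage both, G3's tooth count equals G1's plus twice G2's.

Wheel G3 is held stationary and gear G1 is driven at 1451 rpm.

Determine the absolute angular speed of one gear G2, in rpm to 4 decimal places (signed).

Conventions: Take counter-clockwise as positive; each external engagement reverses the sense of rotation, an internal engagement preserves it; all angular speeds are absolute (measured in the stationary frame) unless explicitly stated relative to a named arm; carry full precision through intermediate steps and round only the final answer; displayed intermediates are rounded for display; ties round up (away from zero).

-1958.8500 rpm

planetary set (27T centre, 10T on arm, 47T internal) — Willis relation
normalise by the input: solve with ω_sun = 1, then scale by 1451 rpm
ring teeth: 27 + 2·10 = 47
27(ω_sun−ω_arm) = −47(ω_ring−ω_arm),  ω_ring = 0, ω_sun = 1
27(1−ω_arm) = −47(0−ω_arm)  ⇒  74·ω_arm = 27  ⇒  ω_arm = 27/74
sun–planet mesh: 27·(1−27/74) = −10·(ω_p−ω_arm)  ⇒  ω_p−ω_arm = -1269/740
ω_p = 27/74 − 1269/740 = -27/20
scale: ω_p = -27/20 × 1451 rpm = -1958.8500 rpm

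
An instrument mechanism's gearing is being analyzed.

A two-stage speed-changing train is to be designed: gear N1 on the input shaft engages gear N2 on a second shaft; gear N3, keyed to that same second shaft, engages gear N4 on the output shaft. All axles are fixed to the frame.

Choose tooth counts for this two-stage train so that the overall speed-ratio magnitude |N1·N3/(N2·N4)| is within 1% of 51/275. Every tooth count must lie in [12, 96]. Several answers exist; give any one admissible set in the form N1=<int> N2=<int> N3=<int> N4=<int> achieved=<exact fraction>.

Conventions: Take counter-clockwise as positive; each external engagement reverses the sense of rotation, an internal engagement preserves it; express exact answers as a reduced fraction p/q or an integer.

topology: fixed-axis compound train — 2 stages, target 51/275
target = 51/275 in lowest terms: an exact hit needs N1·N3 = k·51 and N2·N4 = k·275 for one integer k, every count in [12, 96]; additionally prefer no 1:1 stage (N1 ≠ N2, N3 ≠ N4)
k = 1…3: no 1:1-free in-range split of k·51 and k·275 into factor pairs; take k = 4
k = 4: N1·N3 = 204 = 12·17, N2·N4 = 1100 = 20·55
achieved = 12·17/(20·55) = 51/275; |achieved − target| = 0 ≤ 51/27500 ✓

N1=12 N2=20 N3=17 N4=55 achieved=51/275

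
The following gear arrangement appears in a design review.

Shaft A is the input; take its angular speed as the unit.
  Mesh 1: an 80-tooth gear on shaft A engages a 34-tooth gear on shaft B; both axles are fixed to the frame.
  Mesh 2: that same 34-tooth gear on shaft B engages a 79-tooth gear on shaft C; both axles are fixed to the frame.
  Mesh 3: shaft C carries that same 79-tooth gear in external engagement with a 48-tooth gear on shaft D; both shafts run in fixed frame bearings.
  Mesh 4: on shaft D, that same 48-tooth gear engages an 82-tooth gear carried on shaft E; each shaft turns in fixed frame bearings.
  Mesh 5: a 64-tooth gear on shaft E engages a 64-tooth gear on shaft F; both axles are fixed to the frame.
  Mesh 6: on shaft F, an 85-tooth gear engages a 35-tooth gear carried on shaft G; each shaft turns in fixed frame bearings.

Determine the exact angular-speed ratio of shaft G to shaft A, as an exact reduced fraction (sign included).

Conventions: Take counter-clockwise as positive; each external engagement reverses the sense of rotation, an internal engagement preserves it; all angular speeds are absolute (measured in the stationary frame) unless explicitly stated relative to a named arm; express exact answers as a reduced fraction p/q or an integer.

680/287

class = fixed-axis compound train [6 meshes; 6 ratios multiply, 6 sense flips]
mesh 1 [80T→34T]: running ratio 40/17, sense −
mesh 2 [34T→79T]: running ratio 80/79, sense +
mesh 3 [79T→48T]: running ratio 5/3, sense −
mesh 4 [48T→82T]: running ratio 40/41, sense +
mesh 5 [64T→64T]: running ratio 40/41, sense −
mesh 6 [85T→35T]: running ratio 680/287, sense +
ω_out/ω_in = 680/287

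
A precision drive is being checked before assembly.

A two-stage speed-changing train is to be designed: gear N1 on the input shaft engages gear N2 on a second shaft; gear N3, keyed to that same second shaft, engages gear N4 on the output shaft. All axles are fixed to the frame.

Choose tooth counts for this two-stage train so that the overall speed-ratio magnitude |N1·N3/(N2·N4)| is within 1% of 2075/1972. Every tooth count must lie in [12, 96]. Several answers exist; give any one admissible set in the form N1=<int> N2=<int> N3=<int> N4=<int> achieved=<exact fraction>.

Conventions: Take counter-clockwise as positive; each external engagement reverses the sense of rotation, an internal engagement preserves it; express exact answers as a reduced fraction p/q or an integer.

N1=25 N2=29 N3=83 N4=68 achieved=2075/1972

2-stage fixed-axis compound train for ratio 2075/1972
target = 2075/1972 in lowest terms: an exact hit needs N1·N3 = k·2075 and N2·N4 = k·1972 for one integer k, every count in [12, 96]; additionally prefer no 1:1 stage (N1 ≠ N2, N3 ≠ N4)
k = 1: N1·N3 = 2075 = 25·83, N2·N4 = 1972 = 29·68
achieved = 25·83/(29·68) = 2075/1972; |achieved − target| = 0 ≤ 83/7888 ✓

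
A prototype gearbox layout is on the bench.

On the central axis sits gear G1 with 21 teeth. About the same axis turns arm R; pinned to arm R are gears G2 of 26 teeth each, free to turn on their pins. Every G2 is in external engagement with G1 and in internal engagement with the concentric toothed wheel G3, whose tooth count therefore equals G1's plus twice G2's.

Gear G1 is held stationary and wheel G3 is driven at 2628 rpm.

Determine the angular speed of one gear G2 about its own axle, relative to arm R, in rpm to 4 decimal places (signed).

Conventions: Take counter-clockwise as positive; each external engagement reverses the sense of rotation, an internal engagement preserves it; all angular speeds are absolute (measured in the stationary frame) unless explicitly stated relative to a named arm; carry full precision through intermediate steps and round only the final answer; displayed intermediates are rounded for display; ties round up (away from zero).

class = planetary set [G3 = 21+2·26 = 73; Willis about the carrier]
normalise by the input: solve with ω_ring = 1, then scale by 2628 rpm
ring teeth: 21 + 2·26 = 73
21(ω_sun−ω_arm) = −73(ω_ring−ω_arm),  ω_sun = 0, ω_ring = 1
21(0−ω_arm) = −73(1−ω_arm)  ⇒  94·ω_arm = 73  ⇒  ω_arm = 73/94
sun–planet mesh: 21·(0−73/94) = −26·(ω_p−ω_arm)  ⇒  ω_p−ω_arm = 1533/2444
scale: ω_p−ω_arm = 1533/2444 × 2628 rpm = +1648.4141 rpm

+1648.4141 rpm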